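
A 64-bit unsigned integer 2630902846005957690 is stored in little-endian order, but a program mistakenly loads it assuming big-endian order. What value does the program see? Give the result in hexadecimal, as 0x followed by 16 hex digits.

0x3AD4BF0633D88224

2630902846005957690 in 64-bit hexadecimal is 0x2482D83306BFD43A.
Stored little-endian, the bytes at ascending addresses are 3A D4 BF 06 33 D8 82 24.
Read back as big-endian, the last byte is least significant, giving 0x3AD4BF0633D88224.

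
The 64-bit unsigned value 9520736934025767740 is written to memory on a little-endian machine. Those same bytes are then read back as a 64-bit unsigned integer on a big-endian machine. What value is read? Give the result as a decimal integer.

9520736934025767740 in 64-bit hexadecimal is 0x842073CC688C2B3C.
Stored little-endian, the bytes at ascending addresses are 3C 2B 8C 68 CC 73 20 84.
Read back as big-endian, the last byte is least significant, giving 0x3C2B8C68CC732084.
0x3C2B8C68CC732084 = 4335713448008818820.

4335713448008818820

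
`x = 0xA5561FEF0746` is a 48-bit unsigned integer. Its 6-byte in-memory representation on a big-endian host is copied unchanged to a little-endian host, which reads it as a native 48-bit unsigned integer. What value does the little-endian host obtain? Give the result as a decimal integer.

76999890523813

Stored big-endian, the bytes at ascending addresses are A5 56 1F EF 07 46.
Read back as little-endian, the first byte is least significant, giving 0x4607EF1F56A5.
0x4607EF1F56A5 = 76999890523813.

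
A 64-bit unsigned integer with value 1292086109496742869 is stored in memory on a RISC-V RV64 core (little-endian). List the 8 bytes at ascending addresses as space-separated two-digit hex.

1292086109496742869 in hexadecimal, padded to 64 bits, is 0x11EE697887C513D5.
Split into bytes (most-significant first): 11 EE 69 78 87 C5 13 D5.
Little-endian: lowest address holds the least-significant byte.
So at ascending addresses the bytes are D5 13 C5 87 78 69 EE 11.

D5 13 C5 87 78 69 EE 11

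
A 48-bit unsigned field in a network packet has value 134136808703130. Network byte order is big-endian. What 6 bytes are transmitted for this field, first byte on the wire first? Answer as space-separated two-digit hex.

134136808703130 in hexadecimal, padded to 48 bits, is 0x79FF28D5849A.
Split into bytes (most-significant first): 79 FF 28 D5 84 9A.
Big-endian: lowest address holds the most-significant byte.
So the memory order matches the most-significant-first order: 79 FF 28 D5 84 9A.

79 FF 28 D5 84 9A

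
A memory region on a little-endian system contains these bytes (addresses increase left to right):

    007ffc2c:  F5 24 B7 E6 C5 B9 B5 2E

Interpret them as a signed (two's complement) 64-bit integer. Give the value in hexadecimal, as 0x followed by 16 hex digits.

0x2EB5B9C5E6B724F5

Little-endian: lowest address holds the least-significant byte.
Reassemble most-significant byte first: 2E B5 B9 C5 E6 B7 24 F5 → 0x2EB5B9C5E6B724F5.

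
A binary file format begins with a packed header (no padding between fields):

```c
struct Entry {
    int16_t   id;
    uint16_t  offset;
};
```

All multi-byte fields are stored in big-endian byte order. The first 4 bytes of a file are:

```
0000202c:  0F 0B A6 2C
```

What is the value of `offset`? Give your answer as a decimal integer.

42540

`offset` follows `id` (2 bytes), so it starts at byte offset 2 and occupies 2 bytes.
Bytes at offsets 2..3: A6 2C.
In big-endian order the high byte comes first in memory.
The bytes are already most-significant first: 0xA62C.
0xA62C = 42540.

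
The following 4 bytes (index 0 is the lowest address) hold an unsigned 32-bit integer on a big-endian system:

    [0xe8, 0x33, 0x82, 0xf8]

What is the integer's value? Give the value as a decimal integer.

3895689976

Big-endian: lowest address holds the most-significant byte.
The bytes are already most-significant first: 0xE83382F8.
0xE83382F8 = 3895689976.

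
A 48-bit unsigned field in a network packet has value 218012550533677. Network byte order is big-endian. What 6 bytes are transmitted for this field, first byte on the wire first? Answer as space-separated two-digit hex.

C6 48 00 A1 92 2D

218012550533677 in hexadecimal, padded to 48 bits, is 0xC64800A1922D.
Split into bytes (most-significant first): C6 48 00 A1 92 2D.
Big-endian stores the most-significant byte at the lowest address.
So the memory order matches the most-significant-first order: C6 48 00 A1 92 2D.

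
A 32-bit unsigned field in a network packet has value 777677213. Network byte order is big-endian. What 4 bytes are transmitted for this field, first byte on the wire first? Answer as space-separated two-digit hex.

777677213 in hexadecimal, padded to 32 bits, is 0x2E5A699D.
Split into bytes (most-significant first): 2E 5A 69 9D.
In big-endian order the high byte comes first in memory.
So the memory order matches the most-significant-first order: 2E 5A 69 9D.

2E 5A 69 9D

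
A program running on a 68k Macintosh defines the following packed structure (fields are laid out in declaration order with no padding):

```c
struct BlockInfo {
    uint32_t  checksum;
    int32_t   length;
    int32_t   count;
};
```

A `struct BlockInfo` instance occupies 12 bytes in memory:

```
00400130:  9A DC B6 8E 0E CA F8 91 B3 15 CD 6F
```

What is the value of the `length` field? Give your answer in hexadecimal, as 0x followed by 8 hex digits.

`length` follows `checksum` (4 bytes), so it starts at byte offset 4 and occupies 4 bytes.
Bytes at offsets 4..7: 0E CA F8 91.
Big-endian: lowest address holds the most-significant byte.
The bytes are already most-significant first: 0x0ECAF891.

0x0ECAF891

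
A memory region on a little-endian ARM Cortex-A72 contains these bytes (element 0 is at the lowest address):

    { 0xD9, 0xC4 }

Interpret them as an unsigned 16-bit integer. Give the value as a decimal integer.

Little-endian: lowest address holds the least-significant byte.
Reassemble most-significant byte first: C4 D9 → 0xC4D9.
0xC4D9 = 50393.

50393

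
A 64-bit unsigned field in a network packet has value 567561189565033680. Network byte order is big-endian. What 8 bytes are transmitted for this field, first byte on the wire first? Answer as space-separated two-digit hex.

07 E0 61 E5 14 52 6C D0

567561189565033680 in hexadecimal, padded to 64 bits, is 0x07E061E514526CD0.
Split into bytes (most-significant first): 07 E0 61 E5 14 52 6C D0.
Big-endian stores the most-significant byte at the lowest address.
So the memory order matches the most-significant-first order: 07 E0 61 E5 14 52 6C D0.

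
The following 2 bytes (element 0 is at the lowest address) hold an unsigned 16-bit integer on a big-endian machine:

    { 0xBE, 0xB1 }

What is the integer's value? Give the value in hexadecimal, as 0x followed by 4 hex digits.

0xBEB1

Big-endian: lowest address holds the most-significant byte.
The bytes are already most-significant first: 0xBEB1.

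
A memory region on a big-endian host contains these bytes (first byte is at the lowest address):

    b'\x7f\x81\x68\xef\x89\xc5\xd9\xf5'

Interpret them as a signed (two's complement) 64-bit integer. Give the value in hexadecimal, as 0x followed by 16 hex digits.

0x7F8168EF89C5D9F5

Big-endian stores the most-significant byte at the lowest address.
The bytes are already most-significant first: 0x7F8168EF89C5D9F5.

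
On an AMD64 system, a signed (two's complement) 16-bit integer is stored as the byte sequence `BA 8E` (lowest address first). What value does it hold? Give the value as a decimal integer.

Little-endian stores the least-significant byte at the lowest address.
Reassemble most-significant byte first: 8E BA → 0x8EBA.
Top bit is set, so as a signed 16-bit value this is 0x8EBA − 2^16 = -28998.

-28998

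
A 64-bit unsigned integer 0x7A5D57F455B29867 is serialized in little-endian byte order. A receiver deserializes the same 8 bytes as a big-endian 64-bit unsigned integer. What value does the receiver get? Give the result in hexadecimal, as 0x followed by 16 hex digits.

Stored little-endian, the bytes at ascending addresses are 67 98 B2 55 F4 57 5D 7A.
Read back as big-endian, the last byte is least significant, giving 0x6798B255F4575D7A.

0x6798B255F4575D7A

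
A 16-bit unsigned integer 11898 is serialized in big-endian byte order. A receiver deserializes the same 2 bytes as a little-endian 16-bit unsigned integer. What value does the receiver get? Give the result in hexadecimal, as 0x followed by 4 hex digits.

0x7A2E

11898 in 16-bit hexadecimal is 0x2E7A.
Stored big-endian, the bytes at ascending addresses are 2E 7A.
Read back as little-endian, the first byte is least significant, giving 0x7A2E.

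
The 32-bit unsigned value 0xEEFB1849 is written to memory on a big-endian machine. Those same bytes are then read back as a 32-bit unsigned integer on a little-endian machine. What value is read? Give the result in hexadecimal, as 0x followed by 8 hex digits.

0x4918FBEE

Stored big-endian, the bytes at ascending addresses are EE FB 18 49.
Read back as little-endian, the first byte is least significant, giving 0x4918FBEE.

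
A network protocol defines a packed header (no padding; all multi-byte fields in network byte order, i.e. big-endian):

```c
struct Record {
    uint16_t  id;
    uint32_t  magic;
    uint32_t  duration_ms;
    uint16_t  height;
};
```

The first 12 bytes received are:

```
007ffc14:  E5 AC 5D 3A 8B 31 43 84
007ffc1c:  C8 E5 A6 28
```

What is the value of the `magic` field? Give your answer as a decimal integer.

`magic` follows `id` (2 bytes), so it starts at byte offset 2 and occupies 4 bytes.
Bytes at offsets 2..5: 5D 3A 8B 31.
Big-endian: lowest address holds the most-significant byte.
The bytes are already most-significant first: 0x5D3A8B31.
0x5D3A8B31 = 1564117809.

1564117809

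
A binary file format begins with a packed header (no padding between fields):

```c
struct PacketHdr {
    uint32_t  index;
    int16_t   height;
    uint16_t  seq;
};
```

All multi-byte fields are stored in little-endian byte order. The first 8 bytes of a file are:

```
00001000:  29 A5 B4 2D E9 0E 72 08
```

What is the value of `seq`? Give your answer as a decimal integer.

2162

`seq` follows `index` (4 B), `height` (2 B), so it starts at offset 4 + 2 = 6 and occupies 2 bytes.
Bytes at offsets 6..7: 72 08.
Little-endian stores the least-significant byte at the lowest address.
Reassemble most-significant byte first: 08 72 → 0x0872.
0x0872 = 2162.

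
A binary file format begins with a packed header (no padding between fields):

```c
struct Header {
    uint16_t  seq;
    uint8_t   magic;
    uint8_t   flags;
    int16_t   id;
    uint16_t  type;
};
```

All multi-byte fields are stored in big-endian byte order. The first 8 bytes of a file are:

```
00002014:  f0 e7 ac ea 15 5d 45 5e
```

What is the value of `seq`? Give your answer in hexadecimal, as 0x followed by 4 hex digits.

0xF0E7

`seq` is the first field, at byte offset 0, occupying 2 bytes.
Bytes at offsets 0..1: F0 E7.
Big-endian: lowest address holds the most-significant byte.
The bytes are already most-significant first: 0xF0E7.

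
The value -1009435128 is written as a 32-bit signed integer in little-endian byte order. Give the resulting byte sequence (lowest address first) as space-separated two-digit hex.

08 3E D5 C3

Two's complement of -1009435128 in 32 bits: 1009435128 = 0x3C2AC1F8; invert → 0xC3D53E07; add 1 → 0xC3D53E08.
Split into bytes (most-significant first): C3 D5 3E 08.
In little-endian order the low byte comes first in memory.
So at ascending addresses the bytes are 08 3E D5 C3.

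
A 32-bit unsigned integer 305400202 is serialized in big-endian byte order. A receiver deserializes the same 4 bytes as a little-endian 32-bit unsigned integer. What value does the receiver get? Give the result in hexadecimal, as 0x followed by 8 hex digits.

0x8A093412

305400202 in 32-bit hexadecimal is 0x1234098A.
Stored big-endian, the bytes at ascending addresses are 12 34 09 8A.
Read back as little-endian, the first byte is least significant, giving 0x8A093412.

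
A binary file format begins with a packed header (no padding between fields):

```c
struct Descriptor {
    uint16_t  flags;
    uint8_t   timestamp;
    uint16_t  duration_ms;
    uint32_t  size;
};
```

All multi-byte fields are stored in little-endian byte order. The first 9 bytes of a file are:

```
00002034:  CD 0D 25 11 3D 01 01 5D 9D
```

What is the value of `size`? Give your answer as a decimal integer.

`size` follows `flags` (2 B), `timestamp` (1 B), `duration_ms` (2 B), so it starts at offset 2 + 1 + 2 = 5 and occupies 4 bytes.
Bytes at offsets 5..8: 01 01 5D 9D.
Little-endian: lowest address holds the least-significant byte.
Reassemble most-significant byte first: 9D 5D 01 01 → 0x9D5D0101.
0x9D5D0101 = 2640118017.

2640118017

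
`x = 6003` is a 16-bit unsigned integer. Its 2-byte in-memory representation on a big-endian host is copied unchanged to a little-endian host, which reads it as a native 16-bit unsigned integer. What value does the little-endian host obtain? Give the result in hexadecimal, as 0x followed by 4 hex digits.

0x7317

6003 in 16-bit hexadecimal is 0x1773.
Stored big-endian, the bytes at ascending addresses are 17 73.
Read back as little-endian, the first byte is least significant, giving 0x7317.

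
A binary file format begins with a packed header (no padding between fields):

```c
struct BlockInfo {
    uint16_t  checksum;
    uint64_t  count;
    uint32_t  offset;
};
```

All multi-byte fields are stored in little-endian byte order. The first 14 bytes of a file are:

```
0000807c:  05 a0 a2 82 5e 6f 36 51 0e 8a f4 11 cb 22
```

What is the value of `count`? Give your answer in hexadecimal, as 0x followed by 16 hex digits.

`count` follows `checksum` (2 bytes), so it starts at byte offset 2 and occupies 8 bytes.
Bytes at offsets 2..9: A2 82 5E 6F 36 51 0E 8A.
Little-endian stores the least-significant byte at the lowest address.
Reassemble most-significant byte first: 8A 0E 51 36 6F 5E 82 A2 → 0x8A0E51366F5E82A2.

0x8A0E51366F5E82A2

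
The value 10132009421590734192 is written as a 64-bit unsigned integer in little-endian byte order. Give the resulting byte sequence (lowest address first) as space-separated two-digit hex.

10132009421590734192 in hexadecimal, padded to 64 bits, is 0x8C9C20E322D3A570.
Split into bytes (most-significant first): 8C 9C 20 E3 22 D3 A5 70.
Little-endian: lowest address holds the least-significant byte.
So at ascending addresses the bytes are 70 A5 D3 22 E3 20 9C 8C.

70 A5 D3 22 E3 20 9C 8C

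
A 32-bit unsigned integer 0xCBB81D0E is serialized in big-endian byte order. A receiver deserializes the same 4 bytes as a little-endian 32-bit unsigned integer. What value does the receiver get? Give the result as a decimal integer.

Stored big-endian, the bytes at ascending addresses are CB B8 1D 0E.
Read back as little-endian, the first byte is least significant, giving 0x0E1DB8CB.
0x0E1DB8CB = 236828875.

236828875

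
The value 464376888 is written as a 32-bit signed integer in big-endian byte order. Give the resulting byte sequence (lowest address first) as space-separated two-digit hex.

1B AD D4 38

464376888 in hexadecimal, padded to 32 bits, is 0x1BADD438.
Split into bytes (most-significant first): 1B AD D4 38.
Big-endian stores the most-significant byte at the lowest address.
So the memory order matches the most-significant-first order: 1B AD D4 38.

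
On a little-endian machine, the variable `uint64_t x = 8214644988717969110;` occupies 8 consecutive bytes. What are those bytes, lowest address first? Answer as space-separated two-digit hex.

8214644988717969110 in hexadecimal, padded to 64 bits, is 0x720048181C7A2ED6.
Split into bytes (most-significant first): 72 00 48 18 1C 7A 2E D6.
In little-endian order the low byte comes first in memory.
So at ascending addresses the bytes are D6 2E 7A 1C 18 48 00 72.

D6 2E 7A 1C 18 48 00 72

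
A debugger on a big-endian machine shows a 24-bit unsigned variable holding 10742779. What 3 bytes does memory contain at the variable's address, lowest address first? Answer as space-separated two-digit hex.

10742779 in hexadecimal, padded to 24 bits, is 0xA3EBFB.
Split into bytes (most-significant first): A3 EB FB.
Big-endian: lowest address holds the most-significant byte.
So the memory order matches the most-significant-first order: A3 EB FB.

A3 EB FB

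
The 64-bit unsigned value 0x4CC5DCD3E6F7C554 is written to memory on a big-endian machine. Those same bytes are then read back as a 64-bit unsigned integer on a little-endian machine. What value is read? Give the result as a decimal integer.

6108561040366945612

Stored big-endian, the bytes at ascending addresses are 4C C5 DC D3 E6 F7 C5 54.
Read back as little-endian, the first byte is least significant, giving 0x54C5F7E6D3DCC54C.
0x54C5F7E6D3DCC54C = 6108561040366945612.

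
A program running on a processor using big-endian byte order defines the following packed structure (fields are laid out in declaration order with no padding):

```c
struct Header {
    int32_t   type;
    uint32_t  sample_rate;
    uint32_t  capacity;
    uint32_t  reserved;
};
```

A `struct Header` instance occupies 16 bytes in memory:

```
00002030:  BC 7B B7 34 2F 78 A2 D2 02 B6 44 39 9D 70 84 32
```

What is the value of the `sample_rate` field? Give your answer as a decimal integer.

796435154

`sample_rate` follows `type` (4 bytes), so it starts at byte offset 4 and occupies 4 bytes.
Bytes at offsets 4..7: 2F 78 A2 D2.
Big-endian stores the most-significant byte at the lowest address.
The bytes are already most-significant first: 0x2F78A2D2.
0x2F78A2D2 = 796435154.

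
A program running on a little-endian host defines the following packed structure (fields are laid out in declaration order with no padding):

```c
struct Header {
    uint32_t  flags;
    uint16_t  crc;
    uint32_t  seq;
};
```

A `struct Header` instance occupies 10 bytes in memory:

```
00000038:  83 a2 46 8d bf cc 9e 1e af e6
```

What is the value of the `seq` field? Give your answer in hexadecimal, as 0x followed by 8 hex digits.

0xE6AF1E9E

`seq` follows `flags` (4 B), `crc` (2 B), so it starts at offset 4 + 2 = 6 and occupies 4 bytes.
Bytes at offsets 6..9: 9E 1E AF E6.
In little-endian order the low byte comes first in memory.
Reassemble most-significant byte first: E6 AF 1E 9E → 0xE6AF1E9E.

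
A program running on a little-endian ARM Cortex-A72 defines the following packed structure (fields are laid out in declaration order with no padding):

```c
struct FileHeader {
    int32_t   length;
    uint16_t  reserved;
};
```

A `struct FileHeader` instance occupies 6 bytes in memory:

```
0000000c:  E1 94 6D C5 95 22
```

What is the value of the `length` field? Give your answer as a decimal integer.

-982674207

`length` is the first field, at byte offset 0, occupying 4 bytes.
Bytes at offsets 0..3: E1 94 6D C5.
Little-endian: lowest address holds the least-significant byte.
Reassemble most-significant byte first: C5 6D 94 E1 → 0xC56D94E1.
Top bit is set, so as a signed 32-bit value this is 0xC56D94E1 − 2^32 = -982674207.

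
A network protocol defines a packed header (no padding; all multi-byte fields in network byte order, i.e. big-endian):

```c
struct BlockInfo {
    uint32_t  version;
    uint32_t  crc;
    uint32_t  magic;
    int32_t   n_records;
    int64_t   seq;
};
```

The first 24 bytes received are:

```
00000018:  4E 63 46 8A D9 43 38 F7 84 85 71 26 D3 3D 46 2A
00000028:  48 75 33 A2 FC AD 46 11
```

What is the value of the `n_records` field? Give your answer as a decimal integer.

-750959062

`n_records` follows `version` (4 B), `crc` (4 B), `magic` (4 B), so it starts at offset 4 + 4 + 4 = 12 and occupies 4 bytes.
Bytes at offsets 12..15: D3 3D 46 2A.
Big-endian stores the most-significant byte at the lowest address.
The bytes are already most-significant first: 0xD33D462A.
Top bit is set, so as a signed 32-bit value this is 0xD33D462A − 2^32 = -750959062.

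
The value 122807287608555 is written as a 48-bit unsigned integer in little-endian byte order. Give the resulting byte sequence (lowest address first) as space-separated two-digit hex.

122807287608555 in hexadecimal, padded to 48 bits, is 0x6FB14CC0F4EB.
Split into bytes (most-significant first): 6F B1 4C C0 F4 EB.
In little-endian order the low byte comes first in memory.
So at ascending addresses the bytes are EB F4 C0 4C B1 6F.

EB F4 C0 4C B1 6F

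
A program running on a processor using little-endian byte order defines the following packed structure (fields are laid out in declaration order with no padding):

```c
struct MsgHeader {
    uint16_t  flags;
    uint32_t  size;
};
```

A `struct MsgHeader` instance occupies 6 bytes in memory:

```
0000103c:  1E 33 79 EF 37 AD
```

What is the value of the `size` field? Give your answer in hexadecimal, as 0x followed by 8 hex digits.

0xAD37EF79

`size` follows `flags` (2 bytes), so it starts at byte offset 2 and occupies 4 bytes.
Bytes at offsets 2..5: 79 EF 37 AD.
Little-endian: lowest address holds the least-significant byte.
Reassemble most-significant byte first: AD 37 EF 79 → 0xAD37EF79.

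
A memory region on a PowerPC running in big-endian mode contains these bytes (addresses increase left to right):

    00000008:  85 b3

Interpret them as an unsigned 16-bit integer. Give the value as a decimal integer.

In big-endian order the high byte comes first in memory.
The bytes are already most-significant first: 0x85B3.
0x85B3 = 34227.

34227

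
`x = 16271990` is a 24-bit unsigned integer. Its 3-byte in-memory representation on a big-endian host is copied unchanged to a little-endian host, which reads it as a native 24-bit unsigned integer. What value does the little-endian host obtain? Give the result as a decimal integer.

7752440

16271990 in 24-bit hexadecimal is 0xF84A76.
Stored big-endian, the bytes at ascending addresses are F8 4A 76.
Read back as little-endian, the first byte is least significant, giving 0x764AF8.
0x764AF8 = 7752440.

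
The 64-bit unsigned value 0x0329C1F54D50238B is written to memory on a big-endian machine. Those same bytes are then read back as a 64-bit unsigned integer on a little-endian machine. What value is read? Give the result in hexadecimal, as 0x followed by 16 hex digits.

0x8B23504DF5C12903

Stored big-endian, the bytes at ascending addresses are 03 29 C1 F5 4D 50 23 8B.
Read back as little-endian, the first byte is least significant, giving 0x8B23504DF5C12903.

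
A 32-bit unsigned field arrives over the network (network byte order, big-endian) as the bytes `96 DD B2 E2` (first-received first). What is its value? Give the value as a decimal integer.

Big-endian stores the most-significant byte at the lowest address.
The bytes are already most-significant first: 0x96DDB2E2.
0x96DDB2E2 = 2531111650.

2531111650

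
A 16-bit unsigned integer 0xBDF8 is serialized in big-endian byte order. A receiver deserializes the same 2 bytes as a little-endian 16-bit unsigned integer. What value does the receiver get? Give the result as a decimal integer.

63677

Stored big-endian, the bytes at ascending addresses are BD F8.
Read back as little-endian, the first byte is least significant, giving 0xF8BD.
0xF8BD = 63677.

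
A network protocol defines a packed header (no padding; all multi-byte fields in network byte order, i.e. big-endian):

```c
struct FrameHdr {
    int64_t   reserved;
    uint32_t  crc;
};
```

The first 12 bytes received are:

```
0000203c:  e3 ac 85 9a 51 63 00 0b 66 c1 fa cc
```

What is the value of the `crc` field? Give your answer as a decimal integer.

1723988684

`crc` follows `reserved` (8 bytes), so it starts at byte offset 8 and occupies 4 bytes.
Bytes at offsets 8..11: 66 C1 FA CC.
Big-endian: lowest address holds the most-significant byte.
The bytes are already most-significant first: 0x66C1FACC.
0x66C1FACC = 1723988684.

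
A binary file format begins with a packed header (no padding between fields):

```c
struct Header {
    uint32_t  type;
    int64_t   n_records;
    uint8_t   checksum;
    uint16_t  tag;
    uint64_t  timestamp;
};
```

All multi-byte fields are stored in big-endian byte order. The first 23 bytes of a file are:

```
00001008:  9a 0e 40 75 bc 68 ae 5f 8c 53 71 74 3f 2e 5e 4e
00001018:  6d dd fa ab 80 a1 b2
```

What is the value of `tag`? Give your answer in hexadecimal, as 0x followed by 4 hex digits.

0x2E5E

`tag` follows `type` (4 B), `n_records` (8 B), `checksum` (1 B), so it starts at offset 4 + 8 + 1 = 13 and occupies 2 bytes.
Bytes at offsets 13..14: 2E 5E.
Big-endian stores the most-significant byte at the lowest address.
The bytes are already most-significant first: 0x2E5E.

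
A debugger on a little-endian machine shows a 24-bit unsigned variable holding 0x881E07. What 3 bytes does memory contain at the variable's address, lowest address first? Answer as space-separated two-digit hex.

07 1E 88

Split into bytes (most-significant first): 88 1E 07.
Little-endian stores the least-significant byte at the lowest address.
So at ascending addresses the bytes are 07 1E 88.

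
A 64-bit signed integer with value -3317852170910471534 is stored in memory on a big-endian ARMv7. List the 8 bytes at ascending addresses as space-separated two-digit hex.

Two's complement of -3317852170910471534 in 64 bits: 3317852170910471534 = 0x2E0B60F88060956E; invert → 0xD1F49F077F9F6A91; add 1 → 0xD1F49F077F9F6A92.
Split into bytes (most-significant first): D1 F4 9F 07 7F 9F 6A 92.
Big-endian stores the most-significant byte at the lowest address.
So the memory order matches the most-significant-first order: D1 F4 9F 07 7F 9F 6A 92.

D1 F4 9F 07 7F 9F 6A 92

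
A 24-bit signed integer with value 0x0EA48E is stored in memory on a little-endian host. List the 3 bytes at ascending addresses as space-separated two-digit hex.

8E A4 0E

Split into bytes (most-significant first): 0E A4 8E.
Little-endian stores the least-significant byte at the lowest address.
So at ascending addresses the bytes are 8E A4 0E.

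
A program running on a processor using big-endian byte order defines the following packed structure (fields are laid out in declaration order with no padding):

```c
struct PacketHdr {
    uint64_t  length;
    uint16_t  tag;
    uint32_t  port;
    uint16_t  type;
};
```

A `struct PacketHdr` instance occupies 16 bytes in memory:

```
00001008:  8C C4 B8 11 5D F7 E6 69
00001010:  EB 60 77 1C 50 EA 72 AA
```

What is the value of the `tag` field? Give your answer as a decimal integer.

`tag` follows `length` (8 bytes), so it starts at byte offset 8 and occupies 2 bytes.
Bytes at offsets 8..9: EB 60.
Big-endian stores the most-significant byte at the lowest address.
The bytes are already most-significant first: 0xEB60.
0xEB60 = 60256.

60256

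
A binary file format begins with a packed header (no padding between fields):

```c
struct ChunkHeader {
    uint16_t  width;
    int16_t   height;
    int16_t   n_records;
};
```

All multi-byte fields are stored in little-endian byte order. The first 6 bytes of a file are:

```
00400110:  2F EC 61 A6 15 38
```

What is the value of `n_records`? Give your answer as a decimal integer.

`n_records` follows `width` (2 B), `height` (2 B), so it starts at offset 2 + 2 = 4 and occupies 2 bytes.
Bytes at offsets 4..5: 15 38.
Little-endian stores the least-significant byte at the lowest address.
Reassemble most-significant byte first: 38 15 → 0x3815.
0x3815 = 14357.

14357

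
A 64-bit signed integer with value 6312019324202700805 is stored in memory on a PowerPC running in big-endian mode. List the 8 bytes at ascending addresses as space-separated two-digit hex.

6312019324202700805 in hexadecimal, padded to 64 bits, is 0x5798CC220280D005.
Split into bytes (most-significant first): 57 98 CC 22 02 80 D0 05.
Big-endian: lowest address holds the most-significant byte.
So the memory order matches the most-significant-first order: 57 98 CC 22 02 80 D0 05.

57 98 CC 22 02 80 D0 05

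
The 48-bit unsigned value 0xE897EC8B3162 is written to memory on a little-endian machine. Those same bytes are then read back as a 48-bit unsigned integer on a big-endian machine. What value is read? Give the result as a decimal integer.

Stored little-endian, the bytes at ascending addresses are 62 31 8B EC 97 E8.
Read back as big-endian, the last byte is least significant, giving 0x62318BEC97E8.
0x62318BEC97E8 = 107964940457960.

107964940457960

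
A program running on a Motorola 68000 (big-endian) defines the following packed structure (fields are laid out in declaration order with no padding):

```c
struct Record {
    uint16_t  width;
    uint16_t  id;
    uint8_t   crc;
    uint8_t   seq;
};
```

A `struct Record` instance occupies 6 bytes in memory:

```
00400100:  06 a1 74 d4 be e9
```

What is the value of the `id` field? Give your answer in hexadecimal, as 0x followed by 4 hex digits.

`id` follows `width` (2 bytes), so it starts at byte offset 2 and occupies 2 bytes.
Bytes at offsets 2..3: 74 D4.
Big-endian: lowest address holds the most-significant byte.
The bytes are already most-significant first: 0x74D4.

0x74D4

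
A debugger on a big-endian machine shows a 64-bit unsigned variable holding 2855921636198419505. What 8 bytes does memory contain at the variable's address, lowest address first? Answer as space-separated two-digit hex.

27 A2 45 98 C7 F5 8C 31

2855921636198419505 in hexadecimal, padded to 64 bits, is 0x27A24598C7F58C31.
Split into bytes (most-significant first): 27 A2 45 98 C7 F5 8C 31.
In big-endian order the high byte comes first in memory.
So the memory order matches the most-significant-first order: 27 A2 45 98 C7 F5 8C 31.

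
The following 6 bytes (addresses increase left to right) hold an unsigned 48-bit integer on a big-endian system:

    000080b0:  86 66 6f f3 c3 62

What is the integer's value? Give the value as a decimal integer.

Big-endian: lowest address holds the most-significant byte.
The bytes are already most-significant first: 0x86666FF3C362.
0x86666FF3C362 = 147774523032418.

147774523032418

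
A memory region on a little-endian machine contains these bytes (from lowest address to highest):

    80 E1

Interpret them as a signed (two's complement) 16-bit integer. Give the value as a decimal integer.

Little-endian: lowest address holds the least-significant byte.
Reassemble most-significant byte first: E1 80 → 0xE180.
Top bit is set, so as a signed 16-bit value this is 0xE180 − 2^16 = -7808.

-7808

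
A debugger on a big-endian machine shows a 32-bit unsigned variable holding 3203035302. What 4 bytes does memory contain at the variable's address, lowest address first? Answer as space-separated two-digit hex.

BE EA 70 A6

3203035302 in hexadecimal, padded to 32 bits, is 0xBEEA70A6.
Split into bytes (most-significant first): BE EA 70 A6.
In big-endian order the high byte comes first in memory.
So the memory order matches the most-significant-first order: BE EA 70 A6.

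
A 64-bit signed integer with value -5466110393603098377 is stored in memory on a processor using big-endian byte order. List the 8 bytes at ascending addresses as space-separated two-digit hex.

Two's complement of -5466110393603098377 in 64 bits: 5466110393603098377 = 0x4BDB867139C88709; invert → 0xB424798EC63778F6; add 1 → 0xB424798EC63778F7.
Split into bytes (most-significant first): B4 24 79 8E C6 37 78 F7.
Big-endian: lowest address holds the most-significant byte.
So the memory order matches the most-significant-first order: B4 24 79 8E C6 37 78 F7.

B4 24 79 8E C6 37 78 F7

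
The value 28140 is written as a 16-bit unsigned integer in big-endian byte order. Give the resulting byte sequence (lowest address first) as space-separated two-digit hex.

28140 in hexadecimal, padded to 16 bits, is 0x6DEC.
Split into bytes (most-significant first): 6D EC.
Big-endian: lowest address holds the most-significant byte.
So the memory order matches the most-significant-first order: 6D EC.

6D EC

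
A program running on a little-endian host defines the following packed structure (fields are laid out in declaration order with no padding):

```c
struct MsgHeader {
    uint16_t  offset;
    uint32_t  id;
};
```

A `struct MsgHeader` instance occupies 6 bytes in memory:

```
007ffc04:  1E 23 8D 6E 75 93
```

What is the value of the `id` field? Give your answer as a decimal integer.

`id` follows `offset` (2 bytes), so it starts at byte offset 2 and occupies 4 bytes.
Bytes at offsets 2..5: 8D 6E 75 93.
Little-endian stores the least-significant byte at the lowest address.
Reassemble most-significant byte first: 93 75 6E 8D → 0x93756E8D.
0x93756E8D = 2473946765.

2473946765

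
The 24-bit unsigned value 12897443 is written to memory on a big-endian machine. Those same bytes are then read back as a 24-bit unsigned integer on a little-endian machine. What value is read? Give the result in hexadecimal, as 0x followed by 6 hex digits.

0xA3CCC4

12897443 in 24-bit hexadecimal is 0xC4CCA3.
Stored big-endian, the bytes at ascending addresses are C4 CC A3.
Read back as little-endian, the first byte is least significant, giving 0xA3CCC4.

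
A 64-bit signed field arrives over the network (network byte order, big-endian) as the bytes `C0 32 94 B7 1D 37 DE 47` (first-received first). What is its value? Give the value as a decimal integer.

Big-endian stores the most-significant byte at the lowest address.
The bytes are already most-significant first: 0xC03294B71D37DE47.
Top bit is set, so as a signed 64-bit value this is 0xC03294B71D37DE47 − 2^64 = -4597448755401728441.

-4597448755401728441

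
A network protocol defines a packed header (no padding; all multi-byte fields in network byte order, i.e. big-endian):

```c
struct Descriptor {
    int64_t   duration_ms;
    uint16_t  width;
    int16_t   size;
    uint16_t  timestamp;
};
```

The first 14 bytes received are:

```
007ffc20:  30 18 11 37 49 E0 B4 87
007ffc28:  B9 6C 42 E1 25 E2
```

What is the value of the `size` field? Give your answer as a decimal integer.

17121

`size` follows `duration_ms` (8 B), `width` (2 B), so it starts at offset 8 + 2 = 10 and occupies 2 bytes.
Bytes at offsets 10..11: 42 E1.
Big-endian: lowest address holds the most-significant byte.
The bytes are already most-significant first: 0x42E1.
0x42E1 = 17121.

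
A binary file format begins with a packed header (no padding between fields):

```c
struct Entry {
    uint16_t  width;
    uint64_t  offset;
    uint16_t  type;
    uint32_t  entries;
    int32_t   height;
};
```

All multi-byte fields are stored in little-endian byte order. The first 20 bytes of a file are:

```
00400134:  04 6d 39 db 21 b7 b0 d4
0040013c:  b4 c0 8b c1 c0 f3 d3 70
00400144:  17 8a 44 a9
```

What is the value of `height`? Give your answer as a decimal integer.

-1455125993

`height` follows `width` (2 B), `offset` (8 B), `type` (2 B), `entries` (4 B), so it starts at offset 2 + 8 + 2 + 4 = 16 and occupies 4 bytes.
Bytes at offsets 16..19: 17 8A 44 A9.
Little-endian: lowest address holds the least-significant byte.
Reassemble most-significant byte first: A9 44 8A 17 → 0xA9448A17.
Top bit is set, so as a signed 32-bit value this is 0xA9448A17 − 2^32 = -1455125993.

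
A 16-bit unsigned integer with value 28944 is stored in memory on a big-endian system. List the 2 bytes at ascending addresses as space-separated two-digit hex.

28944 in hexadecimal, padded to 16 bits, is 0x7110.
Split into bytes (most-significant first): 71 10.
In big-endian order the high byte comes first in memory.
So the memory order matches the most-significant-first order: 71 10.

71 10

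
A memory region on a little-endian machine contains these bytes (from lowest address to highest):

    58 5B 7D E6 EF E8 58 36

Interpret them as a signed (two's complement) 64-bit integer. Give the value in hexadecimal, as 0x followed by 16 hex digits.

0x3658E8EFE67D5B58

Little-endian stores the least-significant byte at the lowest address.
Reassemble most-significant byte first: 36 58 E8 EF E6 7D 5B 58 → 0x3658E8EFE67D5B58.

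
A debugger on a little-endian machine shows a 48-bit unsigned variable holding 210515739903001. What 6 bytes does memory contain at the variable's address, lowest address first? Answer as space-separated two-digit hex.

19 84 E5 83 76 BF

210515739903001 in hexadecimal, padded to 48 bits, is 0xBF7683E58419.
Split into bytes (most-significant first): BF 76 83 E5 84 19.
Little-endian stores the least-significant byte at the lowest address.
So at ascending addresses the bytes are 19 84 E5 83 76 BF.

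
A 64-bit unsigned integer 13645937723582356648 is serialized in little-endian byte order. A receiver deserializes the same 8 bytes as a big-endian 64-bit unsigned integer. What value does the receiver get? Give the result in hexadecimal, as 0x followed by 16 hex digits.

0xA89C3A710F1C60BD

13645937723582356648 in 64-bit hexadecimal is 0xBD601C0F713A9CA8.
Stored little-endian, the bytes at ascending addresses are A8 9C 3A 71 0F 1C 60 BD.
Read back as big-endian, the last byte is least significant, giving 0xA89C3A710F1C60BD.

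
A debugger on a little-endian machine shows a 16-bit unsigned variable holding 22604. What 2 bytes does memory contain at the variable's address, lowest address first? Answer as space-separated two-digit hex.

4C 58

22604 in hexadecimal, padded to 16 bits, is 0x584C.
Split into bytes (most-significant first): 58 4C.
In little-endian order the low byte comes first in memory.
So at ascending addresses the bytes are 4C 58.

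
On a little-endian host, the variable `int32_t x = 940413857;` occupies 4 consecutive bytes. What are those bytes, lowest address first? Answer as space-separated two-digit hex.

A1 93 0D 38

940413857 in hexadecimal, padded to 32 bits, is 0x380D93A1.
Split into bytes (most-significant first): 38 0D 93 A1.
Little-endian stores the least-significant byte at the lowest address.
So at ascending addresses the bytes are A1 93 0D 38.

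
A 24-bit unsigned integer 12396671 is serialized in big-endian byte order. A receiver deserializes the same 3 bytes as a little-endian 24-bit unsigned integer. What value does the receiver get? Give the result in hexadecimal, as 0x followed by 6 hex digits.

12396671 in 24-bit hexadecimal is 0xBD287F.
Stored big-endian, the bytes at ascending addresses are BD 28 7F.
Read back as little-endian, the first byte is least significant, giving 0x7F28BD.

0x7F28BD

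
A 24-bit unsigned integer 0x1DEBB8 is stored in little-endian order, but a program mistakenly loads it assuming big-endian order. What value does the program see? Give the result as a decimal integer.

Stored little-endian, the bytes at ascending addresses are B8 EB 1D.
Read back as big-endian, the last byte is least significant, giving 0xB8EB1D.
0xB8EB1D = 12118813.

12118813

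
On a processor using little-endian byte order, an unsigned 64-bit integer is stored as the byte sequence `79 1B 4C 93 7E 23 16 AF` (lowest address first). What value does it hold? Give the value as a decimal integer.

12616310432669113209

Little-endian: lowest address holds the least-significant byte.
Reassemble most-significant byte first: AF 16 23 7E 93 4C 1B 79 → 0xAF16237E934C1B79.
0xAF16237E934C1B79 = 12616310432669113209.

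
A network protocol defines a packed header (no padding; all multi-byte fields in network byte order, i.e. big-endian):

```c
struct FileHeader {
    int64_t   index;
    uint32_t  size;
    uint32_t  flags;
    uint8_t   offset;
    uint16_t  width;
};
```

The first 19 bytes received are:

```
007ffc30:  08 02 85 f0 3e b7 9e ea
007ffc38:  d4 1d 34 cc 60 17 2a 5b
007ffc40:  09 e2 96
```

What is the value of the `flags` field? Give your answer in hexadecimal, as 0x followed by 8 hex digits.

0x60172A5B

`flags` follows `index` (8 B), `size` (4 B), so it starts at offset 8 + 4 = 12 and occupies 4 bytes.
Bytes at offsets 12..15: 60 17 2A 5B.
In big-endian order the high byte comes first in memory.
The bytes are already most-significant first: 0x60172A5B.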